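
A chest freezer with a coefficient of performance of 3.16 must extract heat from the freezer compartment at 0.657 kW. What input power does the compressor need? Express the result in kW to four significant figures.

Ẇ = Q̇_C/COP = 0.6570/3.16 = 0.2079 kW.

0.2079 kW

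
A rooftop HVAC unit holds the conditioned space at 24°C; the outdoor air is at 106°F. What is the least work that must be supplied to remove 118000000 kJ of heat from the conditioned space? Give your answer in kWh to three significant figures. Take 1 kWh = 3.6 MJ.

In absolute terms T_C = 297.15 K and T_H = 314.26 K, so ΔT = 17.11 K.
The reversible limit is COP_R = T_C/ΔT = 17.37, so W_min = Q_C/COP = Q_C·ΔT/T_C.
W_min = 118000000 × 17.11/297.15 = 6795000 kJ = 1887 kWh.

1890 kWh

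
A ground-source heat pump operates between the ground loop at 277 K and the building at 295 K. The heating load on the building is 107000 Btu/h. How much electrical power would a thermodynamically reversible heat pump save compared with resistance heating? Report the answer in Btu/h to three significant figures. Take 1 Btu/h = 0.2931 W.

The reservoir spacing is ΔT = 295 − 277 = 18.00 K.
COP_Carnot = T_H/ΔT = 295.00/18.00 = 16.39.
Resistance heating needs Ẇ_res = Q̇_H = 107000 Btu/h; the reversible heat pump needs only Ẇ_hp = Q̇_H/COP = 6529 Btu/h.
Saving = 107000 − 6529 = 100500 Btu/h.

100000 Btu/h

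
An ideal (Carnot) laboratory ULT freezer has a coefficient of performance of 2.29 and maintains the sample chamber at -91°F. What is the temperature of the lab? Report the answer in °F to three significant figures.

70.0 °F

COP_R = T_C/(T_H − T_C) gives T_H − T_C = T_C/COP.
With T_C = 204.82 K, T_H = 204.82 × (1 + 1/2.29) = 294.26 K.
Converting, 294.26 K = 69.99°F.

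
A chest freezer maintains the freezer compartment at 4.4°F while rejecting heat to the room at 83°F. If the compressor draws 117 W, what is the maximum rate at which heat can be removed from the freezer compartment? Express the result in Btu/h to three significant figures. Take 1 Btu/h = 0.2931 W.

In absolute terms T_C = 257.82 K and T_H = 301.48 K, so ΔT = 43.67 K.
COP_Carnot = T_C/ΔT = 257.82/43.67 = 5.904.
Q̇_max = COP_Carnot × Ẇ = 5.904 × 117.0 W = 690.8 W = 2357 Btu/h.

2360 Btu/h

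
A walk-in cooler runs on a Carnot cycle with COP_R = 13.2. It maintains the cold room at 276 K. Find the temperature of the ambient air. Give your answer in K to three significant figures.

297 K

COP_R = T_C/(T_H − T_C) gives T_H − T_C = T_C/COP.
With T_C = 276.00 K, T_H = 276.00 × (1 + 1/13.2) = 296.91 K.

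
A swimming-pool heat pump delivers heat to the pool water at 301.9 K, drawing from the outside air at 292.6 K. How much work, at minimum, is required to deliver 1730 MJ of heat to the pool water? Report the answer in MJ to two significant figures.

The reservoir spacing is ΔT = 301.9 − 292.6 = 9.300 K.
The reversible limit is COP_HP = T_H/ΔT = 32.46, so W_min = Q_H/COP = Q_H·ΔT/T_H.
W_min = 1730 × 9.300/301.90 = 53.29 MJ.

53 MJ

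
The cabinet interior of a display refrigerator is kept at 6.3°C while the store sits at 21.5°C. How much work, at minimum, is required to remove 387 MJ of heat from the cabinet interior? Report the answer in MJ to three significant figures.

21.0 MJ

In absolute terms T_C = 279.45 K and T_H = 294.65 K, so ΔT = 15.20 K.
The reversible limit is COP_R = T_C/ΔT = 18.38, so W_min = Q_C/COP = Q_C·ΔT/T_C.
W_min = 387.0 × 15.20/279.45 = 21.05 MJ.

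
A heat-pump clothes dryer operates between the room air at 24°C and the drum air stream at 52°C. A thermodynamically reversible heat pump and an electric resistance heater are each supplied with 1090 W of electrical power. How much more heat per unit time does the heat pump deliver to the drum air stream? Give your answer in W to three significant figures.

11600 W

In absolute terms T_C = 297.15 K and T_H = 325.15 K, so ΔT = 28.00 K.
COP_Carnot = T_H/ΔT = 325.15/28.00 = 11.61.
The heat pump delivers Q̇_H = COP × Ẇ = 12660 W; the resistance heater delivers Ẇ = 1090 W.
Extra = (COP − 1)·Ẇ = 11570 W.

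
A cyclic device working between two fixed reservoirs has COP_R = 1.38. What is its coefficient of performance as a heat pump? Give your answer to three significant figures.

2.38

The first law on one cycle gives Q_H = Q_C + W, so Q_H/W = Q_C/W + 1.
COP_HP = COP_R + 1 = 1.38 + 1 = 2.38.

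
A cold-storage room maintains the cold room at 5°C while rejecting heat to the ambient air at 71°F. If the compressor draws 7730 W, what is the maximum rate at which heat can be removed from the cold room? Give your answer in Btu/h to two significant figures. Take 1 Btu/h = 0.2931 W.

In absolute terms T_C = 278.15 K and T_H = 294.82 K, so ΔT = 16.67 K.
COP_Carnot = T_C/ΔT = 278.15/16.67 = 16.69.
Q̇_max = COP_Carnot × Ẇ = 16.69 × 7730 W = 129000 W = 440100 Btu/h.

440000 Btu/h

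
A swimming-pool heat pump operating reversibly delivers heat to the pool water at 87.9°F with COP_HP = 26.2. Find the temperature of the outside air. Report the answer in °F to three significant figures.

67.0 °F

COP_HP = T_H/(T_H − T_C) gives T_H − T_C = T_H/COP.
With T_H = 304.21 K, T_C = 304.21 × (1 − 1/26.2) = 292.59 K.
Converting, 292.59 K = 67.00°F.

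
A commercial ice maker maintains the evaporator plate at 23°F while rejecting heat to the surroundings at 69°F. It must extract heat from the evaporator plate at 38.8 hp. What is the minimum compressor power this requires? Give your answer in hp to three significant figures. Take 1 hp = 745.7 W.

3.70 hp

In absolute terms T_C = 268.15 K and T_H = 293.71 K, so ΔT = 25.56 K.
COP_Carnot = T_C/ΔT = 268.15/25.56 = 10.49.
Ẇ_min = Q̇/COP_Carnot = 38.80/10.49 = 3.698 hp.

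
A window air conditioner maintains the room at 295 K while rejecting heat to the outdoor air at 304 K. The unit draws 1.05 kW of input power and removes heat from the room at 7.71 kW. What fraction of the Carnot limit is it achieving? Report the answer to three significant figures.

0.224

COP_actual = Q̇_C/Ẇ = 7.710/1.050 = 7.343.
The reservoir spacing is ΔT = 304 − 295 = 9.000 K.
COP_Carnot = T_C/ΔT = 295.00/9.000 = 32.78.
η_II = COP_actual/COP_Carnot = 7.343/32.78 = 0.2240.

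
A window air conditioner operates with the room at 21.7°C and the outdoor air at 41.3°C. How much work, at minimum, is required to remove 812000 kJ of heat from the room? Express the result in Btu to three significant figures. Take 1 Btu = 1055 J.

51200 Btu

In absolute terms T_C = 294.85 K and T_H = 314.45 K, so ΔT = 19.60 K.
The reversible limit is COP_R = T_C/ΔT = 15.04, so W_min = Q_C/COP = Q_C·ΔT/T_C.
W_min = 812000 × 19.60/294.85 = 53980 kJ = 51160 Btu.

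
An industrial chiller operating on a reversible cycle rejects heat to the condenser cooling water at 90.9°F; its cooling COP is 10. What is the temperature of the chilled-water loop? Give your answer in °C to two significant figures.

For a Carnot refrigerator COP_R = T_C/(T_H − T_C), so T_C = COP·T_H/(1 + COP).
With T_H = 305.87 K, T_C = 10 × 305.87/11.00 = 278.07 K.
Converting, 278.07 K = 4.92°C.

4.9 °C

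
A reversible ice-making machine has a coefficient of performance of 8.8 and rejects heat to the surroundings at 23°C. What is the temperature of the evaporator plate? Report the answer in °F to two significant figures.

19 °F

For a Carnot refrigerator COP_R = T_C/(T_H − T_C), so T_C = COP·T_H/(1 + COP).
With T_H = 296.15 K, T_C = 8.8 × 296.15/9.800 = 265.93 K.
Converting, 265.93 K = 19.01°F.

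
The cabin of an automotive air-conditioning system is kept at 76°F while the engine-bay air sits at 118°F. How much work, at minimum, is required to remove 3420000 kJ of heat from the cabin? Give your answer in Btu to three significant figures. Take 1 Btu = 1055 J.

254000 Btu

In absolute terms T_C = 297.59 K and T_H = 320.93 K, so ΔT = 23.33 K.
The reversible limit is COP_R = T_C/ΔT = 12.75, so W_min = Q_C/COP = Q_C·ΔT/T_C.
W_min = 3420000 × 23.33/297.59 = 268200 kJ = 254200 Btu.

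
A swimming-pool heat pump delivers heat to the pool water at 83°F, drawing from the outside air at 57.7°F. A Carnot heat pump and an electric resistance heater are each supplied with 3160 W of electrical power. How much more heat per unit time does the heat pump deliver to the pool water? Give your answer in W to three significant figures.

64600 W

In absolute terms T_C = 287.43 K and T_H = 301.48 K, so ΔT = 14.06 K.
COP_Carnot = T_H/ΔT = 301.48/14.06 = 21.45.
The heat pump delivers Q̇_H = COP × Ẇ = 67780 W; the resistance heater delivers Ẇ = 3160 W.
Extra = (COP − 1)·Ẇ = 64620 W.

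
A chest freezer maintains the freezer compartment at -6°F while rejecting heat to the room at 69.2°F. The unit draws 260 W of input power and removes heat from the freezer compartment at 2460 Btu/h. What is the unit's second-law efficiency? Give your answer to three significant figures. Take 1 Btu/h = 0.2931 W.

0.460

Converting, Q̇_C = 2460 Btu/h = 721.0 W, so COP_actual = Q̇_C/Ẇ = 721.0/260.0 = 2.773.
In absolute terms T_C = 252.04 K and T_H = 293.82 K, so ΔT = 41.78 K.
COP_Carnot = T_C/ΔT = 252.04/41.78 = 6.033.
η_II = COP_actual/COP_Carnot = 2.773/6.033 = 0.4597.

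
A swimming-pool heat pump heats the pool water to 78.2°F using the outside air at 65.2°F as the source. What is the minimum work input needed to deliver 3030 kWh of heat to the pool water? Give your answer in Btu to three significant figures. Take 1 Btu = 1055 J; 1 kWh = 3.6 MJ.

In absolute terms T_C = 291.59 K and T_H = 298.82 K, so ΔT = 7.222 K.
The reversible limit is COP_HP = T_H/ΔT = 41.37, so W_min = Q_H/COP = Q_H·ΔT/T_H.
W_min = 3030 × 7.222/298.82 = 73.23 kWh = 249900 Btu.

250000 Btu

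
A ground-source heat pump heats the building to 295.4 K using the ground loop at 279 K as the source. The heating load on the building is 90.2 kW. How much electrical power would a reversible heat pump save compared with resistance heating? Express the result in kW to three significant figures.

85.2 kW

The reservoir spacing is ΔT = 295.4 − 279 = 16.40 K.
COP_Carnot = T_H/ΔT = 295.40/16.40 = 18.01.
Resistance heating needs Ẇ_res = Q̇_H = 90.20 kW; the reversible heat pump needs only Ẇ_hp = Q̇_H/COP = 5.008 kW.
Saving = 90.20 − 5.008 = 85.19 kW.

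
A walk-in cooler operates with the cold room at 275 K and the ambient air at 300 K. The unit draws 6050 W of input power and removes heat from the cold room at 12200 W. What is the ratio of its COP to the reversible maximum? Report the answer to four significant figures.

0.1833

COP_actual = Q̇_C/Ẇ = 12200/6050 = 2.017.
The reservoir spacing is ΔT = 300 − 275 = 25.00 K.
COP_Carnot = T_C/ΔT = 275.00/25.00 = 11.00.
η_II = COP_actual/COP_Carnot = 2.017/11.00 = 0.1833.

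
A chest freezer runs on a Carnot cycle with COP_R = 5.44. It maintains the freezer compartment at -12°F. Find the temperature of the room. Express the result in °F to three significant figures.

COP_R = T_C/(T_H − T_C) gives T_H − T_C = T_C/COP.
With T_C = 248.71 K, T_H = 248.71 × (1 + 1/5.44) = 294.42 K.
Converting, 294.42 K = 70.29°F.

70.3 °F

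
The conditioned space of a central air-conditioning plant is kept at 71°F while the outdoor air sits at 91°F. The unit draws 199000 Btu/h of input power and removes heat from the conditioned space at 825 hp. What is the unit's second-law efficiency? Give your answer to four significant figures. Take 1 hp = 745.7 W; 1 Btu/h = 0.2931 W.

0.3975

Converting, Q̇_C = 825.0 hp = 2099000 Btu/h, so COP_actual = Q̇_C/Ẇ = 2099000/199000 = 10.55.
In absolute terms T_C = 294.82 K and T_H = 305.93 K, so ΔT = 11.11 K.
COP_Carnot = T_C/ΔT = 294.82/11.11 = 26.53.
η_II = COP_actual/COP_Carnot = 10.55/26.53 = 0.3975.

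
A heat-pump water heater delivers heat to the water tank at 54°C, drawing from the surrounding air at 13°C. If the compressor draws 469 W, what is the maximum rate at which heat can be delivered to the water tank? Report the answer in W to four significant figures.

In absolute terms T_C = 286.15 K and T_H = 327.15 K, so ΔT = 41.00 K.
COP_Carnot = T_H/ΔT = 327.15/41.00 = 7.979.
Q̇_max = COP_Carnot × Ẇ = 7.979 × 469.0 W = 3742 W.

3742 W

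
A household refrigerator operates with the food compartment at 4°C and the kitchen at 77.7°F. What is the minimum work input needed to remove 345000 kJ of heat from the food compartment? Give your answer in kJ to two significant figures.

27000 kJ

In absolute terms T_C = 277.15 K and T_H = 298.54 K, so ΔT = 21.39 K.
The reversible limit is COP_R = T_C/ΔT = 12.96, so W_min = Q_C/COP = Q_C·ΔT/T_C.
W_min = 345000 × 21.39/277.15 = 26630 kJ.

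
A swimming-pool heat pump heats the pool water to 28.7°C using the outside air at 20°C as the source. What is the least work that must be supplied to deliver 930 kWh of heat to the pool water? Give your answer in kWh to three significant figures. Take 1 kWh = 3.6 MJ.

26.8 kWh

In absolute terms T_C = 293.15 K and T_H = 301.85 K, so ΔT = 8.700 K.
The reversible limit is COP_HP = T_H/ΔT = 34.70, so W_min = Q_H/COP = Q_H·ΔT/T_H.
W_min = 930.0 × 8.700/301.85 = 26.80 kWh.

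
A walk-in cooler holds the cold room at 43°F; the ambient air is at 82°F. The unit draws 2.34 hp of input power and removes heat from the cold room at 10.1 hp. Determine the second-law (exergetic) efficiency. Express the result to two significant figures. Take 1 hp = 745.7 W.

0.33

COP_actual = Q̇_C/Ẇ = 10.10/2.340 = 4.316.
In absolute terms T_C = 279.26 K and T_H = 300.93 K, so ΔT = 21.67 K.
COP_Carnot = T_C/ΔT = 279.26/21.67 = 12.89.
η_II = COP_actual/COP_Carnot = 4.316/12.89 = 0.3349.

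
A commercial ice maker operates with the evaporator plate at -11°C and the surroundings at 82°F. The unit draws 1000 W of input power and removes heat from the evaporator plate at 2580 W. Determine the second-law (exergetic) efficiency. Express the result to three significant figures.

COP_actual = Q̇_C/Ẇ = 2580/1000 = 2.580.
In absolute terms T_C = 262.15 K and T_H = 300.93 K, so ΔT = 38.78 K.
COP_Carnot = T_C/ΔT = 262.15/38.78 = 6.760.
η_II = COP_actual/COP_Carnot = 2.580/6.760 = 0.3816.

0.382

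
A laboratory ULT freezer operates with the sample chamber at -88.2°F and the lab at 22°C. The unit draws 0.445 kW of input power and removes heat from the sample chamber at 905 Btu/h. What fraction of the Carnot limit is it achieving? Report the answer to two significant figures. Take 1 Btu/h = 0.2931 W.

Converting, Q̇_C = 905.0 Btu/h = 0.2653 kW, so COP_actual = Q̇_C/Ẇ = 0.2653/0.4450 = 0.5961.
In absolute terms T_C = 206.37 K and T_H = 295.15 K, so ΔT = 88.78 K.
COP_Carnot = T_C/ΔT = 206.37/88.78 = 2.325.
η_II = COP_actual/COP_Carnot = 0.5961/2.325 = 0.2564.

0.26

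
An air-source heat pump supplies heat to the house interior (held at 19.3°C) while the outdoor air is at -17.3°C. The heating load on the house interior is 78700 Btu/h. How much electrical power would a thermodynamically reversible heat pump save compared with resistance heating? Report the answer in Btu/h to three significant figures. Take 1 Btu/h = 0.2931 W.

68900 Btu/h

In absolute terms T_C = 255.85 K and T_H = 292.45 K, so ΔT = 36.60 K.
COP_Carnot = T_H/ΔT = 292.45/36.60 = 7.990.
Resistance heating needs Ẇ_res = Q̇_H = 78700 Btu/h; the reversible heat pump needs only Ẇ_hp = Q̇_H/COP = 9849 Btu/h.
Saving = 78700 − 9849 = 68850 Btu/h.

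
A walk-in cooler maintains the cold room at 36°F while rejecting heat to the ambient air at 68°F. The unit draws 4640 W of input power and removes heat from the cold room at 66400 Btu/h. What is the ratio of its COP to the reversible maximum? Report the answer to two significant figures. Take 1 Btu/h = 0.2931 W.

0.27

Converting, Q̇_C = 66400 Btu/h = 19460 W, so COP_actual = Q̇_C/Ẇ = 19460/4640 = 4.194.
In absolute terms T_C = 275.37 K and T_H = 293.15 K, so ΔT = 17.78 K.
COP_Carnot = T_C/ΔT = 275.37/17.78 = 15.49.
η_II = COP_actual/COP_Carnot = 4.194/15.49 = 0.2708.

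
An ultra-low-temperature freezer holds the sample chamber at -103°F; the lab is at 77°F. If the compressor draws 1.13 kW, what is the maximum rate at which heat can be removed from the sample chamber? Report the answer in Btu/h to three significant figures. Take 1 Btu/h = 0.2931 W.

7640 Btu/h

In absolute terms T_C = 198.15 K and T_H = 298.15 K, so ΔT = 100.0 K.
COP_Carnot = T_C/ΔT = 198.15/100.0 = 1.982.
Q̇_max = COP_Carnot × Ẇ = 1.982 × 1.130 kW = 2.239 kW = 7639 Btu/h.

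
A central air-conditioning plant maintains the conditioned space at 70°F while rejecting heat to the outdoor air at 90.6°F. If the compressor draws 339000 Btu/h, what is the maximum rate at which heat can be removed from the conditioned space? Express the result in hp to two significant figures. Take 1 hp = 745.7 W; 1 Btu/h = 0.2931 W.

In absolute terms T_C = 294.26 K and T_H = 305.71 K, so ΔT = 11.44 K.
COP_Carnot = T_C/ΔT = 294.26/11.44 = 25.71.
Q̇_max = COP_Carnot × Ẇ = 25.71 × 339000 Btu/h = 8716000 Btu/h = 3426 hp.

3400 hp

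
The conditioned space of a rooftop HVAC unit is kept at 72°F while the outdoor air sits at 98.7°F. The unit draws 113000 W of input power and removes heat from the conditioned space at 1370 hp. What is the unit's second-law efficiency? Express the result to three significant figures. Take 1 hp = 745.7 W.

Converting, Q̇_C = 1370 hp = 1022000 W, so COP_actual = Q̇_C/Ẇ = 1022000/113000 = 9.041.
In absolute terms T_C = 295.37 K and T_H = 310.21 K, so ΔT = 14.83 K.
COP_Carnot = T_C/ΔT = 295.37/14.83 = 19.91.
η_II = COP_actual/COP_Carnot = 9.041/19.91 = 0.4540.

0.454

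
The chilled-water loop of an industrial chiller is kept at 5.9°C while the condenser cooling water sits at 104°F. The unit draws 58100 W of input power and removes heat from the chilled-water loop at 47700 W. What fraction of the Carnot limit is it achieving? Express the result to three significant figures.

COP_actual = Q̇_C/Ẇ = 47700/58100 = 0.8210.
In absolute terms T_C = 279.05 K and T_H = 313.15 K, so ΔT = 34.10 K.
COP_Carnot = T_C/ΔT = 279.05/34.10 = 8.183.
η_II = COP_actual/COP_Carnot = 0.8210/8.183 = 0.1003.

0.100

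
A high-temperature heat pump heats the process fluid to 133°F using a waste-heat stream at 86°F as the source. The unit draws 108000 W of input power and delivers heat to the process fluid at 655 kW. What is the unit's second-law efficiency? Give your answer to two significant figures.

0.48

Converting, Q̇_H = 655.0 kW = 655000 W, so COP_actual = Q̇_H/Ẇ = 655000/108000 = 6.065.
In absolute terms T_C = 303.15 K and T_H = 329.26 K, so ΔT = 26.11 K.
COP_Carnot = T_H/ΔT = 329.26/26.11 = 12.61.
η_II = COP_actual/COP_Carnot = 6.065/12.61 = 0.4810.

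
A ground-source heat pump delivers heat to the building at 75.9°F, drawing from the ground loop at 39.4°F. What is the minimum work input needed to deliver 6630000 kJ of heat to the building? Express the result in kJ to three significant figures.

452000 kJ

In absolute terms T_C = 277.26 K and T_H = 297.54 K, so ΔT = 20.28 K.
The reversible limit is COP_HP = T_H/ΔT = 14.67, so W_min = Q_H/COP = Q_H·ΔT/T_H.
W_min = 6630000 × 20.28/297.54 = 451800 kJ.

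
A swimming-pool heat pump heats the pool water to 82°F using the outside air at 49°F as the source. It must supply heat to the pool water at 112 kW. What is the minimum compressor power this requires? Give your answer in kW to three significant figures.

In absolute terms T_C = 282.59 K and T_H = 300.93 K, so ΔT = 18.33 K.
COP_Carnot = T_H/ΔT = 300.93/18.33 = 16.41.
Ẇ_min = Q̇/COP_Carnot = 112.0/16.41 = 6.823 kW.

6.82 kW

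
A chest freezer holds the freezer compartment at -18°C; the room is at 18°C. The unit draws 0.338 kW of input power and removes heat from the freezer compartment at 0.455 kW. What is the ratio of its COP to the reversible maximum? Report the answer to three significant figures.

0.190

COP_actual = Q̇_C/Ẇ = 0.4550/0.3380 = 1.346.
In absolute terms T_C = 255.15 K and T_H = 291.15 K, so ΔT = 36.00 K.
COP_Carnot = T_C/ΔT = 255.15/36.00 = 7.088.
η_II = COP_actual/COP_Carnot = 1.346/7.088 = 0.1899.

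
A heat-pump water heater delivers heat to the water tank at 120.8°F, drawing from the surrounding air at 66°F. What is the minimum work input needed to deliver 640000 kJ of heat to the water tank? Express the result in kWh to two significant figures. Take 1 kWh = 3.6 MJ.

In absolute terms T_C = 292.04 K and T_H = 322.48 K, so ΔT = 30.44 K.
The reversible limit is COP_HP = T_H/ΔT = 10.59, so W_min = Q_H/COP = Q_H·ΔT/T_H.
W_min = 640000 × 30.44/322.48 = 60420 kJ = 16.78 kWh.

17 kWh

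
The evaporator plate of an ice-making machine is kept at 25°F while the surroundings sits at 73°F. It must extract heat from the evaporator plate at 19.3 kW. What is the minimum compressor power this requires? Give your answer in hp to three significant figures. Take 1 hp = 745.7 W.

2.56 hp

In absolute terms T_C = 269.26 K and T_H = 295.93 K, so ΔT = 26.67 K.
COP_Carnot = T_C/ΔT = 269.26/26.67 = 10.10.
Ẇ_min = Q̇/COP_Carnot = 19.30/10.10 = 1.911 kW = 2.563 hp.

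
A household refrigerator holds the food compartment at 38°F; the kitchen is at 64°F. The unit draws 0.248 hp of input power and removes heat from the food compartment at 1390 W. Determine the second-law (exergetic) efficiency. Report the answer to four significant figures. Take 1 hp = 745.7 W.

Converting, Q̇_C = 1390 W = 1.864 hp, so COP_actual = Q̇_C/Ẇ = 1.864/0.2480 = 7.516.
In absolute terms T_C = 276.48 K and T_H = 290.93 K, so ΔT = 14.44 K.
COP_Carnot = T_C/ΔT = 276.48/14.44 = 19.14.
η_II = COP_actual/COP_Carnot = 7.516/19.14 = 0.3927.

0.3927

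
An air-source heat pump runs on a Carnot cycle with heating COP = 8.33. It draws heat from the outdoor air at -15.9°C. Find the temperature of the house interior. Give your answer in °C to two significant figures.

19 °C

COP_HP = T_H/(T_H − T_C) rearranges to T_H = COP·T_C/(COP − 1).
With T_C = 257.25 K, T_H = 8.33 × 257.25/7.330 = 292.35 K.
Converting, 292.35 K = 19.20°C.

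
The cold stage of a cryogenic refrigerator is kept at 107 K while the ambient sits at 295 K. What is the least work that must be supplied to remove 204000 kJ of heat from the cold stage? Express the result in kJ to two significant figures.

360000 kJ

The reservoir spacing is ΔT = 295 − 107 = 188.0 K.
The reversible limit is COP_R = T_C/ΔT = 0.5691, so W_min = Q_C/COP = Q_C·ΔT/T_C.
W_min = 204000 × 188.0/107.00 = 358400 kJ.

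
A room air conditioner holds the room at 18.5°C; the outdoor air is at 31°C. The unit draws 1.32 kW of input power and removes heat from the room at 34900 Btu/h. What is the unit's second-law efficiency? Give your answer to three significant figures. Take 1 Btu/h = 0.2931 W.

0.332

Converting, Q̇_C = 34900 Btu/h = 10.23 kW, so COP_actual = Q̇_C/Ẇ = 10.23/1.320 = 7.749.
In absolute terms T_C = 291.65 K and T_H = 304.15 K, so ΔT = 12.50 K.
COP_Carnot = T_C/ΔT = 291.65/12.50 = 23.33.
η_II = COP_actual/COP_Carnot = 7.749/23.33 = 0.3321.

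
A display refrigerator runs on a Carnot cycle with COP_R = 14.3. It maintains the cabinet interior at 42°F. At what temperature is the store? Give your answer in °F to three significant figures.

COP_R = T_C/(T_H − T_C) gives T_H − T_C = T_C/COP.
With T_C = 278.71 K, T_H = 278.71 × (1 + 1/14.3) = 298.20 K.
Converting, 298.20 K = 77.08°F.

77.1 °F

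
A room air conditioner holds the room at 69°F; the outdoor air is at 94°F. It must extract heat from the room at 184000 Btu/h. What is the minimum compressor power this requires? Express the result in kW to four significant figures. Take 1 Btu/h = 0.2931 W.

In absolute terms T_C = 293.71 K and T_H = 307.59 K, so ΔT = 13.89 K.
COP_Carnot = T_C/ΔT = 293.71/13.89 = 21.15.
Ẇ_min = Q̇/COP_Carnot = 184000/21.15 = 8701 Btu/h = 2.550 kW.

2.550 kW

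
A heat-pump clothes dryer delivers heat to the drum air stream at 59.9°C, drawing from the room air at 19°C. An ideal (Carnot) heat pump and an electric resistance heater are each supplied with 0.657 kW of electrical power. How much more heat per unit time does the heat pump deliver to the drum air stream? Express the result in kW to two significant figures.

In absolute terms T_C = 292.15 K and T_H = 333.05 K, so ΔT = 40.90 K.
COP_Carnot = T_H/ΔT = 333.05/40.90 = 8.143.
The heat pump delivers Q̇_H = COP × Ẇ = 5.350 kW; the resistance heater delivers Ẇ = 0.6570 kW.
Extra = (COP − 1)·Ẇ = 4.693 kW.

4.7 kW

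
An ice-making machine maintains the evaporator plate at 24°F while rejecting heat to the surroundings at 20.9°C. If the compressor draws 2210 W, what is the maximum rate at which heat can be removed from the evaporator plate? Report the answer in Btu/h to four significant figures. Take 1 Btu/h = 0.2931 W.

79940 Btu/h

In absolute terms T_C = 268.71 K and T_H = 294.05 K, so ΔT = 25.34 K.
COP_Carnot = T_C/ΔT = 268.71/25.34 = 10.60.
Q̇_max = COP_Carnot × Ẇ = 10.60 × 2210 W = 23430 W = 79940 Btu/h.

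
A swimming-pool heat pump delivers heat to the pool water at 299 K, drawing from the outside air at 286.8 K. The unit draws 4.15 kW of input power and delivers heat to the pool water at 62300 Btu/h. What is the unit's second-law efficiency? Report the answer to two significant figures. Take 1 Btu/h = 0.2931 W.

Converting, Q̇_H = 62300 Btu/h = 18.26 kW, so COP_actual = Q̇_H/Ẇ = 18.26/4.150 = 4.400.
The reservoir spacing is ΔT = 299 − 286.8 = 12.20 K.
COP_Carnot = T_H/ΔT = 299.00/12.20 = 24.51.
η_II = COP_actual/COP_Carnot = 4.400/24.51 = 0.1795.

0.18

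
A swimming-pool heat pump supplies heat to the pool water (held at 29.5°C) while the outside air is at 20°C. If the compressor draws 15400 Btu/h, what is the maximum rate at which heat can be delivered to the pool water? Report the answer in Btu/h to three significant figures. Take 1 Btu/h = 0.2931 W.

In absolute terms T_C = 293.15 K and T_H = 302.65 K, so ΔT = 9.500 K.
COP_Carnot = T_H/ΔT = 302.65/9.500 = 31.86.
Q̇_max = COP_Carnot × Ẇ = 31.86 × 15400 Btu/h = 490600 Btu/h.

491000 Btu/h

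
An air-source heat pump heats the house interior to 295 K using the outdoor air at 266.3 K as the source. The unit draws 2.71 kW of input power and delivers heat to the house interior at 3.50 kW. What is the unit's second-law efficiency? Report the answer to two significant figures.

COP_actual = Q̇_H/Ẇ = 3.500/2.710 = 1.292.
The reservoir spacing is ΔT = 295 − 266.3 = 28.70 K.
COP_Carnot = T_H/ΔT = 295.00/28.70 = 10.28.
η_II = COP_actual/COP_Carnot = 1.292/10.28 = 0.1256.

0.13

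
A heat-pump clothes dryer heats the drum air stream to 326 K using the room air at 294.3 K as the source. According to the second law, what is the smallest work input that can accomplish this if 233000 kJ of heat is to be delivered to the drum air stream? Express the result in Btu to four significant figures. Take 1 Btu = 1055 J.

The reservoir spacing is ΔT = 326 − 294.3 = 31.70 K.
The reversible limit is COP_HP = T_H/ΔT = 10.28, so W_min = Q_H/COP = Q_H·ΔT/T_H.
W_min = 233000 × 31.70/326.00 = 22660 kJ = 21480 Btu.

21480 Btu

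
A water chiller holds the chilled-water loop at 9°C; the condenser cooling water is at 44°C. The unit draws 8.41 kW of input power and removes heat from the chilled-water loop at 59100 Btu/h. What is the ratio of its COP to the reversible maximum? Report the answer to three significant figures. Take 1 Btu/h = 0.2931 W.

0.256

Converting, Q̇_C = 59100 Btu/h = 17.32 kW, so COP_actual = Q̇_C/Ẇ = 17.32/8.410 = 2.060.
In absolute terms T_C = 282.15 K and T_H = 317.15 K, so ΔT = 35.00 K.
COP_Carnot = T_C/ΔT = 282.15/35.00 = 8.061.
η_II = COP_actual/COP_Carnot = 2.060/8.061 = 0.2555.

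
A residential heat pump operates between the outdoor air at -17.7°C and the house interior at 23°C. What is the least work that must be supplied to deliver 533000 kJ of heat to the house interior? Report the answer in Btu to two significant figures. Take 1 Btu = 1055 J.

69000 Btu

In absolute terms T_C = 255.45 K and T_H = 296.15 K, so ΔT = 40.70 K.
The reversible limit is COP_HP = T_H/ΔT = 7.276, so W_min = Q_H/COP = Q_H·ΔT/T_H.
W_min = 533000 × 40.70/296.15 = 73250 kJ = 69430 Btu.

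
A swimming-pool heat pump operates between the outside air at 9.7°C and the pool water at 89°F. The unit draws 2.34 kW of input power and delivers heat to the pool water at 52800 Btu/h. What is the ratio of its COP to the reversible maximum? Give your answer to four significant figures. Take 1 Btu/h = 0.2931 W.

0.4766

Converting, Q̇_H = 52800 Btu/h = 15.48 kW, so COP_actual = Q̇_H/Ẇ = 15.48/2.340 = 6.614.
In absolute terms T_C = 282.85 K and T_H = 304.82 K, so ΔT = 21.97 K.
COP_Carnot = T_H/ΔT = 304.82/21.97 = 13.88.
η_II = COP_actual/COP_Carnot = 6.614/13.88 = 0.4766.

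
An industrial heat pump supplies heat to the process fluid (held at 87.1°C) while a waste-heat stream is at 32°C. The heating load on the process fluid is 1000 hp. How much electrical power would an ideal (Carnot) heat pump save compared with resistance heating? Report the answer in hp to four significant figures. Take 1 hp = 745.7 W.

847.1 hp

In absolute terms T_C = 305.15 K and T_H = 360.25 K, so ΔT = 55.10 K.
COP_Carnot = T_H/ΔT = 360.25/55.10 = 6.538.
Resistance heating needs Ẇ_res = Q̇_H = 1000 hp; the reversible heat pump needs only Ẇ_hp = Q̇_H/COP = 152.9 hp.
Saving = 1000 − 152.9 = 847.1 hp.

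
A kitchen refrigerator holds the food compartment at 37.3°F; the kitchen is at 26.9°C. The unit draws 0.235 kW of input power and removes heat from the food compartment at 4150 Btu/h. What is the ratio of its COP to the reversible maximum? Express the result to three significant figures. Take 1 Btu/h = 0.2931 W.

0.449

Converting, Q̇_C = 4150 Btu/h = 1.216 kW, so COP_actual = Q̇_C/Ẇ = 1.216/0.2350 = 5.176.
In absolute terms T_C = 276.09 K and T_H = 300.05 K, so ΔT = 23.96 K.
COP_Carnot = T_C/ΔT = 276.09/23.96 = 11.53.
η_II = COP_actual/COP_Carnot = 5.176/11.53 = 0.4491.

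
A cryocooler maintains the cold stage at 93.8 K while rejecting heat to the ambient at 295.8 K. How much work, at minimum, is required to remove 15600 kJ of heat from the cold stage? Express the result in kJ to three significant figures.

33600 kJ

The reservoir spacing is ΔT = 295.8 − 93.8 = 202.0 K.
The reversible limit is COP_R = T_C/ΔT = 0.4644, so W_min = Q_C/COP = Q_C·ΔT/T_C.
W_min = 15600 × 202.0/93.80 = 33590 kJ.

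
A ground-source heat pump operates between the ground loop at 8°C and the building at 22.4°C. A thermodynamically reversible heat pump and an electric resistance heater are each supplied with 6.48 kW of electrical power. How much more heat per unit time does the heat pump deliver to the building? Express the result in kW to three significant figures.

127 kW

In absolute terms T_C = 281.15 K and T_H = 295.55 K, so ΔT = 14.40 K.
COP_Carnot = T_H/ΔT = 295.55/14.40 = 20.52.
The heat pump delivers Q̇_H = COP × Ẇ = 133.0 kW; the resistance heater delivers Ẇ = 6.480 kW.
Extra = (COP − 1)·Ẇ = 126.5 kW.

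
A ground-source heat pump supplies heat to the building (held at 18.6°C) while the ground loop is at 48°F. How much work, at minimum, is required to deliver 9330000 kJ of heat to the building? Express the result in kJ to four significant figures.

310600 kJ

In absolute terms T_C = 282.04 K and T_H = 291.75 K, so ΔT = 9.711 K.
The reversible limit is COP_HP = T_H/ΔT = 30.04, so W_min = Q_H/COP = Q_H·ΔT/T_H.
W_min = 9330000 × 9.711/291.75 = 310600 kJ.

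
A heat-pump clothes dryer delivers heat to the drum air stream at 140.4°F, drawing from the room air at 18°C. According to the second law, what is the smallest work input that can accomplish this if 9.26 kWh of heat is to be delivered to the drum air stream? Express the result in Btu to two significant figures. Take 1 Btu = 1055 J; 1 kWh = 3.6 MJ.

4000 Btu

In absolute terms T_C = 291.15 K and T_H = 333.37 K, so ΔT = 42.22 K.
The reversible limit is COP_HP = T_H/ΔT = 7.896, so W_min = Q_H/COP = Q_H·ΔT/T_H.
W_min = 9.260 × 42.22/333.37 = 1.173 kWh = 4002 Btu.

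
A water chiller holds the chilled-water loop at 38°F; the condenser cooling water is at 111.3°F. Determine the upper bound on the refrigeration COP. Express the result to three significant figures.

6.79

In absolute terms T_C = 276.48 K and T_H = 317.21 K, so ΔT = 40.72 K.
For a reversible cycle, COP_Carnot = T_C/ΔT = 276.48/40.72 = 6.789.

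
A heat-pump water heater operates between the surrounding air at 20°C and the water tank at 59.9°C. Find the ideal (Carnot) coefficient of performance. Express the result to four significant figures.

In absolute terms T_C = 293.15 K and T_H = 333.05 K, so ΔT = 39.90 K.
For a reversible cycle, COP_Carnot = T_H/ΔT = 333.05/39.90 = 8.347.

8.347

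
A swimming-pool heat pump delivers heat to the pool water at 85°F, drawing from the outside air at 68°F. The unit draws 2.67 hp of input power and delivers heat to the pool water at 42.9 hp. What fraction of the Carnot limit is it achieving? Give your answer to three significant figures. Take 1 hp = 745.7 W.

0.501

COP_actual = Q̇_H/Ẇ = 42.90/2.670 = 16.07.
In absolute terms T_C = 293.15 K and T_H = 302.59 K, so ΔT = 9.444 K.
COP_Carnot = T_H/ΔT = 302.59/9.444 = 32.04.
η_II = COP_actual/COP_Carnot = 16.07/32.04 = 0.5015.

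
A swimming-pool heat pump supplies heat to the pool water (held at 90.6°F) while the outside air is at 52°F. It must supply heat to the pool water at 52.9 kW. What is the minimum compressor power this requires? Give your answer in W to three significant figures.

In absolute terms T_C = 284.26 K and T_H = 305.71 K, so ΔT = 21.44 K.
COP_Carnot = T_H/ΔT = 305.71/21.44 = 14.26.
Ẇ_min = Q̇/COP_Carnot = 52.90/14.26 = 3.711 kW = 3711 W.

3710 W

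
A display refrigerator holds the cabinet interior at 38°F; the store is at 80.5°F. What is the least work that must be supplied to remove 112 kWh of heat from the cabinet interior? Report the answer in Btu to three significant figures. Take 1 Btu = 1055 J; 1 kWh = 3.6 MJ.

In absolute terms T_C = 276.48 K and T_H = 300.09 K, so ΔT = 23.61 K.
The reversible limit is COP_R = T_C/ΔT = 11.71, so W_min = Q_C/COP = Q_C·ΔT/T_C.
W_min = 112.0 × 23.61/276.48 = 9.565 kWh = 32640 Btu.

32600 Btu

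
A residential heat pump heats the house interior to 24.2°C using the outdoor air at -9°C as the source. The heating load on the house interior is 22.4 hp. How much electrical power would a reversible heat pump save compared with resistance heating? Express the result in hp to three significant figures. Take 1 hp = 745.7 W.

19.9 hp

In absolute terms T_C = 264.15 K and T_H = 297.35 K, so ΔT = 33.20 K.
COP_Carnot = T_H/ΔT = 297.35/33.20 = 8.956.
Resistance heating needs Ẇ_res = Q̇_H = 22.40 hp; the reversible heat pump needs only Ẇ_hp = Q̇_H/COP = 2.501 hp.
Saving = 22.40 − 2.501 = 19.90 hp.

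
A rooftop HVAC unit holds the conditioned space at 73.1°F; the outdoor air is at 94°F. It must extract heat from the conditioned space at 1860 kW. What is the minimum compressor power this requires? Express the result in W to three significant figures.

73000 W

In absolute terms T_C = 295.98 K and T_H = 307.59 K, so ΔT = 11.61 K.
COP_Carnot = T_C/ΔT = 295.98/11.61 = 25.49.
Ẇ_min = Q̇/COP_Carnot = 1860/25.49 = 72.97 kW = 72970 W.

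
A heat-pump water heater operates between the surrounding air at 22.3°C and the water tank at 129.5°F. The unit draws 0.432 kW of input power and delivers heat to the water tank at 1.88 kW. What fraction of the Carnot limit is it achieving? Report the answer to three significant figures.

COP_actual = Q̇_H/Ẇ = 1.880/0.4320 = 4.352.
In absolute terms T_C = 295.45 K and T_H = 327.32 K, so ΔT = 31.87 K.
COP_Carnot = T_H/ΔT = 327.32/31.87 = 10.27.
η_II = COP_actual/COP_Carnot = 4.352/10.27 = 0.4237.

0.424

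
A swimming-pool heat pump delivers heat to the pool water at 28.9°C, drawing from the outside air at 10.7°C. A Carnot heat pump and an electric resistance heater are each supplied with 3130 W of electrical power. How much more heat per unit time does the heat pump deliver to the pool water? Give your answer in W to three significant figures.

48800 W

In absolute terms T_C = 283.85 K and T_H = 302.05 K, so ΔT = 18.20 K.
COP_Carnot = T_H/ΔT = 302.05/18.20 = 16.60.
The heat pump delivers Q̇_H = COP × Ẇ = 51950 W; the resistance heater delivers Ẇ = 3130 W.
Extra = (COP − 1)·Ẇ = 48820 W.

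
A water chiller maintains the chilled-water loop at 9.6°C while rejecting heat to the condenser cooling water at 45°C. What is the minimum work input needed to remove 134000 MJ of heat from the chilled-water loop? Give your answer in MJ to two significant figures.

17000 MJ

In absolute terms T_C = 282.75 K and T_H = 318.15 K, so ΔT = 35.40 K.
The reversible limit is COP_R = T_C/ΔT = 7.987, so W_min = Q_C/COP = Q_C·ΔT/T_C.
W_min = 134000 × 35.40/282.75 = 16780 MJ.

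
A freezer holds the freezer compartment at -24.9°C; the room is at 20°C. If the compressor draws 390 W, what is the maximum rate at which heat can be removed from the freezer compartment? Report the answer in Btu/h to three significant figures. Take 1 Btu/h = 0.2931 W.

7360 Btu/h

In absolute terms T_C = 248.25 K and T_H = 293.15 K, so ΔT = 44.90 K.
COP_Carnot = T_C/ΔT = 248.25/44.90 = 5.529.
Q̇_max = COP_Carnot × Ẇ = 5.529 × 390.0 W = 2156 W = 7357 Btu/h.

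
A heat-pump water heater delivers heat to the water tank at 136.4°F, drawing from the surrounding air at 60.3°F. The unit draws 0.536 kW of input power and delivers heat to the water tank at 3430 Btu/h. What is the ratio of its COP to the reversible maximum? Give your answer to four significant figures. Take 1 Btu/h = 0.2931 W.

0.2395

Converting, Q̇_H = 3430 Btu/h = 1.005 kW, so COP_actual = Q̇_H/Ẇ = 1.005/0.5360 = 1.876.
In absolute terms T_C = 288.87 K and T_H = 331.15 K, so ΔT = 42.28 K.
COP_Carnot = T_H/ΔT = 331.15/42.28 = 7.833.
η_II = COP_actual/COP_Carnot = 1.876/7.833 = 0.2395.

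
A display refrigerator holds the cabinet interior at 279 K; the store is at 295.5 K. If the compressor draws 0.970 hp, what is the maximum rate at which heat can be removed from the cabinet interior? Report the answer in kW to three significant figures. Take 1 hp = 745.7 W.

12.2 kW

The reservoir spacing is ΔT = 295.5 − 279 = 16.50 K.
COP_Carnot = T_C/ΔT = 279.00/16.50 = 16.91.
Q̇_max = COP_Carnot × Ẇ = 16.91 × 0.9700 hp = 16.40 hp = 12.23 kW.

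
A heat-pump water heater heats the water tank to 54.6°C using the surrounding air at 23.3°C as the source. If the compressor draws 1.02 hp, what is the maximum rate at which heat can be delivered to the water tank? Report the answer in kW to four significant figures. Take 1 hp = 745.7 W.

7.965 kW

In absolute terms T_C = 296.45 K and T_H = 327.75 K, so ΔT = 31.30 K.
COP_Carnot = T_H/ΔT = 327.75/31.30 = 10.47.
Q̇_max = COP_Carnot × Ẇ = 10.47 × 1.020 hp = 10.68 hp = 7.965 kW.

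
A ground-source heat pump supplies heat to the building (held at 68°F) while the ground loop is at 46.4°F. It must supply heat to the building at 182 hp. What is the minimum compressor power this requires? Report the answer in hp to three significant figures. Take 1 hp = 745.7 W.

In absolute terms T_C = 281.15 K and T_H = 293.15 K, so ΔT = 12.00 K.
COP_Carnot = T_H/ΔT = 293.15/12.00 = 24.43.
Ẇ_min = Q̇/COP_Carnot = 182.0/24.43 = 7.450 hp.

7.45 hp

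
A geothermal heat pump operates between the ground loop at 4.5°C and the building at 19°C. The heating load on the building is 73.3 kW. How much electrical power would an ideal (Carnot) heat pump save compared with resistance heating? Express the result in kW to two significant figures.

In absolute terms T_C = 277.65 K and T_H = 292.15 K, so ΔT = 14.50 K.
COP_Carnot = T_H/ΔT = 292.15/14.50 = 20.15.
Resistance heating needs Ẇ_res = Q̇_H = 73.30 kW; the reversible heat pump needs only Ẇ_hp = Q̇_H/COP = 3.638 kW.
Saving = 73.30 − 3.638 = 69.66 kW.

70 kW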